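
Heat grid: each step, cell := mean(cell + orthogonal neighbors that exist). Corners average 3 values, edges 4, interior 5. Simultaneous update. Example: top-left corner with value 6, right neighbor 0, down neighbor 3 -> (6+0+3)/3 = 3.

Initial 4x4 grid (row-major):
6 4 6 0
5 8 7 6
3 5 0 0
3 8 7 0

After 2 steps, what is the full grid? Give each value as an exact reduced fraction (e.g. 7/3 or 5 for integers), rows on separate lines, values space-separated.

Answer: 11/2 421/80 393/80 23/6
203/40 11/2 9/2 283/80
569/120 483/100 77/20 653/240
173/36 569/120 469/120 91/36

Derivation:
After step 1:
  5 6 17/4 4
  11/2 29/5 27/5 13/4
  4 24/5 19/5 3/2
  14/3 23/4 15/4 7/3
After step 2:
  11/2 421/80 393/80 23/6
  203/40 11/2 9/2 283/80
  569/120 483/100 77/20 653/240
  173/36 569/120 469/120 91/36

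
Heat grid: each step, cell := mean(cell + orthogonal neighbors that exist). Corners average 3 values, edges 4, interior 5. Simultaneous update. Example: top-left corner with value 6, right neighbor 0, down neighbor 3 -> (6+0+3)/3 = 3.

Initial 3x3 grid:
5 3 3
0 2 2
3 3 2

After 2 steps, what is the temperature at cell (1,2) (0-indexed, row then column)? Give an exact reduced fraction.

Answer: 37/16

Derivation:
Step 1: cell (1,2) = 9/4
Step 2: cell (1,2) = 37/16
Full grid after step 2:
  101/36 127/48 49/18
  55/24 5/2 37/16
  7/3 53/24 85/36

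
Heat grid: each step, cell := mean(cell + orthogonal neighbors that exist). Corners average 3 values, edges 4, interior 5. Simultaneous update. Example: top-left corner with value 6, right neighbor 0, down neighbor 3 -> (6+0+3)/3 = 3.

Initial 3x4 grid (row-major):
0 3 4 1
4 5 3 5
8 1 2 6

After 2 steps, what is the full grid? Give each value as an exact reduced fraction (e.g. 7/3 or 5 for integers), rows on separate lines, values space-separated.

After step 1:
  7/3 3 11/4 10/3
  17/4 16/5 19/5 15/4
  13/3 4 3 13/3
After step 2:
  115/36 677/240 773/240 59/18
  847/240 73/20 33/10 913/240
  151/36 109/30 227/60 133/36

Answer: 115/36 677/240 773/240 59/18
847/240 73/20 33/10 913/240
151/36 109/30 227/60 133/36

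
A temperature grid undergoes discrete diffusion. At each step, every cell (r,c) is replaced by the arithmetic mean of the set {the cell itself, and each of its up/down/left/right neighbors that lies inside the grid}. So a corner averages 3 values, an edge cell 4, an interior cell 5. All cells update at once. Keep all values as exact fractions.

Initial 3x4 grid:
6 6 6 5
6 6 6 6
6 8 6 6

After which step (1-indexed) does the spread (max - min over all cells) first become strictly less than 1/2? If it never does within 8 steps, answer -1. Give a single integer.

Step 1: max=20/3, min=17/3, spread=1
Step 2: max=391/60, min=103/18, spread=143/180
Step 3: max=3451/540, min=1255/216, spread=209/360
Step 4: max=102241/16200, min=763283/129600, spread=3643/8640
  -> spread < 1/2 first at step 4
Step 5: max=6102149/972000, min=46140607/7776000, spread=178439/518400
Step 6: max=363831451/58320000, min=2787977633/466560000, spread=1635653/6220800
Step 7: max=10871266567/1749600000, min=168030459547/27993600000, spread=78797407/373248000
Step 8: max=81240830791/13122000000, min=10120580045873/1679616000000, spread=741990121/4478976000

Answer: 4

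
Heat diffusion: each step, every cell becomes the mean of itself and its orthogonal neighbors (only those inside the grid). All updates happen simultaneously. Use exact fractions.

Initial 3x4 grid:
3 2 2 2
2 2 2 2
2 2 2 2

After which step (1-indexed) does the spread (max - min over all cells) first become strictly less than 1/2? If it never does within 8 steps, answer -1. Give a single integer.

Step 1: max=7/3, min=2, spread=1/3
  -> spread < 1/2 first at step 1
Step 2: max=41/18, min=2, spread=5/18
Step 3: max=473/216, min=2, spread=41/216
Step 4: max=56057/25920, min=2, spread=4217/25920
Step 5: max=3319549/1555200, min=14479/7200, spread=38417/311040
Step 6: max=197824211/93312000, min=290597/144000, spread=1903471/18662400
Step 7: max=11798429089/5598720000, min=8755759/4320000, spread=18038617/223948800
Step 8: max=705114582851/335923200000, min=790526759/388800000, spread=883978523/13436928000

Answer: 1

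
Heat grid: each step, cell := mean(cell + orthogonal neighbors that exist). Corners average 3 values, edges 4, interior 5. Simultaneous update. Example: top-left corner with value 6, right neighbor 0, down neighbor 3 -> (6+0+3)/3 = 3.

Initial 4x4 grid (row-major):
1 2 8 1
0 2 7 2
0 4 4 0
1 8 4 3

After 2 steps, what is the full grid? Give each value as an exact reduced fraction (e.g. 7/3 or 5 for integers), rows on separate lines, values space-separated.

Answer: 5/3 47/16 961/240 32/9
3/2 76/25 92/25 781/240
43/20 159/50 19/5 653/240
17/6 39/10 227/60 28/9

Derivation:
After step 1:
  1 13/4 9/2 11/3
  3/4 3 23/5 5/2
  5/4 18/5 19/5 9/4
  3 17/4 19/4 7/3
After step 2:
  5/3 47/16 961/240 32/9
  3/2 76/25 92/25 781/240
  43/20 159/50 19/5 653/240
  17/6 39/10 227/60 28/9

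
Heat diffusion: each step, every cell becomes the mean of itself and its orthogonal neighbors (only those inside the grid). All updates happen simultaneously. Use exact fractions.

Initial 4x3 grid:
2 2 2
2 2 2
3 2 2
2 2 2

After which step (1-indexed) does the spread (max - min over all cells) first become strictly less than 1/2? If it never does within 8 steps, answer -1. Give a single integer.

Step 1: max=7/3, min=2, spread=1/3
  -> spread < 1/2 first at step 1
Step 2: max=271/120, min=2, spread=31/120
Step 3: max=2371/1080, min=2, spread=211/1080
Step 4: max=232897/108000, min=3647/1800, spread=14077/108000
Step 5: max=2084407/972000, min=219683/108000, spread=5363/48600
Step 6: max=62060809/29160000, min=122869/60000, spread=93859/1166400
Step 7: max=3709474481/1749600000, min=199736467/97200000, spread=4568723/69984000
Step 8: max=221732435629/104976000000, min=6013618889/2916000000, spread=8387449/167961600

Answer: 1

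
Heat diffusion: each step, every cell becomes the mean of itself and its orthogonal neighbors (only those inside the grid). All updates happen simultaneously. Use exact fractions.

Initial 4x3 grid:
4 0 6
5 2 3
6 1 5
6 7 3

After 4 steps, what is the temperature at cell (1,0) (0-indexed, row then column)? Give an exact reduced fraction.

Step 1: cell (1,0) = 17/4
Step 2: cell (1,0) = 279/80
Step 3: cell (1,0) = 3051/800
Step 4: cell (1,0) = 29179/8000
Full grid after step 4:
  74293/21600 9649/3000 35359/10800
  29179/8000 216833/60000 121993/36000
  927833/216000 1430023/360000 141743/36000
  587293/129600 3868187/864000 59927/14400

Answer: 29179/8000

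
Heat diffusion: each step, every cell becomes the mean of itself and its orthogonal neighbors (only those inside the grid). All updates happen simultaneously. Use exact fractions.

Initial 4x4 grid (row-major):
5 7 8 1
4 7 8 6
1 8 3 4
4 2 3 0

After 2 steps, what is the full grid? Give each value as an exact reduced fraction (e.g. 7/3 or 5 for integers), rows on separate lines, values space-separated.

Answer: 49/9 1493/240 483/80 21/4
619/120 142/25 583/100 97/20
451/120 247/50 421/100 233/60
65/18 767/240 827/240 91/36

Derivation:
After step 1:
  16/3 27/4 6 5
  17/4 34/5 32/5 19/4
  17/4 21/5 26/5 13/4
  7/3 17/4 2 7/3
After step 2:
  49/9 1493/240 483/80 21/4
  619/120 142/25 583/100 97/20
  451/120 247/50 421/100 233/60
  65/18 767/240 827/240 91/36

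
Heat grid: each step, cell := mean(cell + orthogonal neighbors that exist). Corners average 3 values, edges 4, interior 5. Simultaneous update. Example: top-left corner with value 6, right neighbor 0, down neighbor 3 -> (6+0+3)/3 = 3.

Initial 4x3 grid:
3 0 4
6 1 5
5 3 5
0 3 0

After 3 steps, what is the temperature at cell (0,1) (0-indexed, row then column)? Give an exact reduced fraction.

Step 1: cell (0,1) = 2
Step 2: cell (0,1) = 11/4
Step 3: cell (0,1) = 3529/1200
Full grid after step 3:
  431/144 3529/1200 107/36
  7643/2400 6169/2000 473/150
  21829/7200 18317/6000 10727/3600
  6079/2160 18929/7200 2987/1080

Answer: 3529/1200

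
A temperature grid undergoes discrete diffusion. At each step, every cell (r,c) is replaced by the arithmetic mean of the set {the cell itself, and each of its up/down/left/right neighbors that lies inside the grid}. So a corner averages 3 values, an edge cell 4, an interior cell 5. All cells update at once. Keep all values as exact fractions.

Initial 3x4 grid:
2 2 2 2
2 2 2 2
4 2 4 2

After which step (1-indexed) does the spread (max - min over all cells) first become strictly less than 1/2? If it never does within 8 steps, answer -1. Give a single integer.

Answer: 4

Derivation:
Step 1: max=3, min=2, spread=1
Step 2: max=49/18, min=2, spread=13/18
Step 3: max=9257/3600, min=207/100, spread=361/720
Step 4: max=161569/64800, min=5761/2700, spread=4661/12960
  -> spread < 1/2 first at step 4
Step 5: max=7878863/3240000, min=2356621/1080000, spread=809/3240
Step 6: max=560650399/233280000, min=21475301/9720000, spread=1809727/9331200
Step 7: max=33238047941/13996800000, min=163000573/72900000, spread=77677517/559872000
Step 8: max=1981514394319/839808000000, min=13123066451/5832000000, spread=734342603/6718464000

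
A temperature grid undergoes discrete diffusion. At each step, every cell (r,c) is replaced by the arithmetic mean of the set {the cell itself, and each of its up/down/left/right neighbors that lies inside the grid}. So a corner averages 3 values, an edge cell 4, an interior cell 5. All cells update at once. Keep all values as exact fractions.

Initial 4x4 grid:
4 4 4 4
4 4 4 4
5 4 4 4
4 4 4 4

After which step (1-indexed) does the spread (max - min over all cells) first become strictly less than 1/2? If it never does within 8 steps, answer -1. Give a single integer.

Answer: 1

Derivation:
Step 1: max=13/3, min=4, spread=1/3
  -> spread < 1/2 first at step 1
Step 2: max=511/120, min=4, spread=31/120
Step 3: max=4531/1080, min=4, spread=211/1080
Step 4: max=448843/108000, min=4, spread=16843/108000
Step 5: max=4026643/972000, min=36079/9000, spread=130111/972000
Step 6: max=120282367/29160000, min=2167159/540000, spread=3255781/29160000
Step 7: max=3599553691/874800000, min=2171107/540000, spread=82360351/874800000
Step 8: max=107727316891/26244000000, min=391306441/97200000, spread=2074577821/26244000000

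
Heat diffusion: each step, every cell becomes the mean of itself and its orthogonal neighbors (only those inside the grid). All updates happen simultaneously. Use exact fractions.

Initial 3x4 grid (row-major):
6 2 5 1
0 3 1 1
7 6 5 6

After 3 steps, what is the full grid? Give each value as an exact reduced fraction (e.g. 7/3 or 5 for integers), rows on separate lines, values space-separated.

After step 1:
  8/3 4 9/4 7/3
  4 12/5 3 9/4
  13/3 21/4 9/2 4
After step 2:
  32/9 679/240 139/48 41/18
  67/20 373/100 72/25 139/48
  163/36 989/240 67/16 43/12
After step 3:
  7009/2160 23419/7200 19589/7200 581/216
  4549/1200 1691/500 19907/6000 41893/14400
  8639/2160 29819/7200 8863/2400 32/9

Answer: 7009/2160 23419/7200 19589/7200 581/216
4549/1200 1691/500 19907/6000 41893/14400
8639/2160 29819/7200 8863/2400 32/9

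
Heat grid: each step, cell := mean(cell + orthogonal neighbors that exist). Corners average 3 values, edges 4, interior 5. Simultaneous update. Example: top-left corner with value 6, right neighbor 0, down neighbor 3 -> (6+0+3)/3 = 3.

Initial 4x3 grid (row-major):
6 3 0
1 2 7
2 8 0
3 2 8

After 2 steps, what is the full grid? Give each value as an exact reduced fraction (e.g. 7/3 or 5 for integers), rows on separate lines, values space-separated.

After step 1:
  10/3 11/4 10/3
  11/4 21/5 9/4
  7/2 14/5 23/4
  7/3 21/4 10/3
After step 2:
  53/18 817/240 25/9
  827/240 59/20 233/60
  683/240 43/10 53/15
  133/36 823/240 43/9

Answer: 53/18 817/240 25/9
827/240 59/20 233/60
683/240 43/10 53/15
133/36 823/240 43/9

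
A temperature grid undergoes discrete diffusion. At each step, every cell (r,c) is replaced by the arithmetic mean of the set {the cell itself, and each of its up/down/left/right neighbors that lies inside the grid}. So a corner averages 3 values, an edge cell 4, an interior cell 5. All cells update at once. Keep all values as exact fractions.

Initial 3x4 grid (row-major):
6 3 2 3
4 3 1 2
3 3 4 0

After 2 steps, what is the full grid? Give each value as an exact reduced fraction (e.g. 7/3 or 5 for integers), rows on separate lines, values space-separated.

Answer: 71/18 773/240 629/240 73/36
217/60 319/100 219/100 247/120
127/36 683/240 193/80 11/6

Derivation:
After step 1:
  13/3 7/2 9/4 7/3
  4 14/5 12/5 3/2
  10/3 13/4 2 2
After step 2:
  71/18 773/240 629/240 73/36
  217/60 319/100 219/100 247/120
  127/36 683/240 193/80 11/6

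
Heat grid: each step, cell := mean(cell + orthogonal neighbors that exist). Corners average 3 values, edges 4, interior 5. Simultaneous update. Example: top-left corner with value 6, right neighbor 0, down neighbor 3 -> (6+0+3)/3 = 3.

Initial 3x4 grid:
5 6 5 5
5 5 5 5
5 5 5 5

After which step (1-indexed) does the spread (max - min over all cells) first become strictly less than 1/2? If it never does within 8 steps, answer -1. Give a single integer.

Answer: 1

Derivation:
Step 1: max=16/3, min=5, spread=1/3
  -> spread < 1/2 first at step 1
Step 2: max=631/120, min=5, spread=31/120
Step 3: max=5611/1080, min=5, spread=211/1080
Step 4: max=556897/108000, min=9047/1800, spread=14077/108000
Step 5: max=5000407/972000, min=543683/108000, spread=5363/48600
Step 6: max=149540809/29160000, min=302869/60000, spread=93859/1166400
Step 7: max=8958274481/1749600000, min=491336467/97200000, spread=4568723/69984000
Step 8: max=536660435629/104976000000, min=14761618889/2916000000, spread=8387449/167961600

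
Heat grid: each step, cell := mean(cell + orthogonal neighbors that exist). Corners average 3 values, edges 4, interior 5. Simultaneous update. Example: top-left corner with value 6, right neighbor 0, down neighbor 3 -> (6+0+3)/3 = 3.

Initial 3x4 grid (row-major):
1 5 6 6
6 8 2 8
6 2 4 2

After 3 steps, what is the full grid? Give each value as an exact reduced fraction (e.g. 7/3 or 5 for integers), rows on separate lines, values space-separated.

After step 1:
  4 5 19/4 20/3
  21/4 23/5 28/5 9/2
  14/3 5 5/2 14/3
After step 2:
  19/4 367/80 1321/240 191/36
  1111/240 509/100 439/100 643/120
  179/36 503/120 533/120 35/9
After step 3:
  419/90 11959/2400 35617/7200 11641/2160
  69989/14400 13733/3000 29741/6000 34097/7200
  9931/2160 8413/1800 15221/3600 616/135

Answer: 419/90 11959/2400 35617/7200 11641/2160
69989/14400 13733/3000 29741/6000 34097/7200
9931/2160 8413/1800 15221/3600 616/135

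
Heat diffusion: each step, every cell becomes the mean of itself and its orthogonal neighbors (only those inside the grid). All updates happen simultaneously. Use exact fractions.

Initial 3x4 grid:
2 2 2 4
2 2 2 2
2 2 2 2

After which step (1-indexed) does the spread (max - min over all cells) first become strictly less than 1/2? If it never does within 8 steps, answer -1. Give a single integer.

Step 1: max=8/3, min=2, spread=2/3
Step 2: max=23/9, min=2, spread=5/9
Step 3: max=257/108, min=2, spread=41/108
  -> spread < 1/2 first at step 3
Step 4: max=30137/12960, min=2, spread=4217/12960
Step 5: max=1764349/777600, min=7279/3600, spread=38417/155520
Step 6: max=104512211/46656000, min=146597/72000, spread=1903471/9331200
Step 7: max=6199709089/2799360000, min=4435759/2160000, spread=18038617/111974400
Step 8: max=369191382851/167961600000, min=401726759/194400000, spread=883978523/6718464000

Answer: 3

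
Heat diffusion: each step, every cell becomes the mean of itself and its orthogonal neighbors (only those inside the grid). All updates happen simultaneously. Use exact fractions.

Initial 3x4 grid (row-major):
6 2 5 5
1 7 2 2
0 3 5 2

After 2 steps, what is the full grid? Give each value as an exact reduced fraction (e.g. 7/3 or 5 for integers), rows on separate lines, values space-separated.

After step 1:
  3 5 7/2 4
  7/2 3 21/5 11/4
  4/3 15/4 3 3
After step 2:
  23/6 29/8 167/40 41/12
  65/24 389/100 329/100 279/80
  103/36 133/48 279/80 35/12

Answer: 23/6 29/8 167/40 41/12
65/24 389/100 329/100 279/80
103/36 133/48 279/80 35/12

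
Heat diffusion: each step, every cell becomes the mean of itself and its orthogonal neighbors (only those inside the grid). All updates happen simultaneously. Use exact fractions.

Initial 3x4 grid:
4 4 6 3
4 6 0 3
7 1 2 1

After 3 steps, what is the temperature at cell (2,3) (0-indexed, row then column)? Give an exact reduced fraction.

Answer: 1673/720

Derivation:
Step 1: cell (2,3) = 2
Step 2: cell (2,3) = 19/12
Step 3: cell (2,3) = 1673/720
Full grid after step 3:
  101/24 3321/800 2641/800 97/30
  20831/4800 3497/1000 1591/500 11821/4800
  551/144 1061/300 2899/1200 1673/720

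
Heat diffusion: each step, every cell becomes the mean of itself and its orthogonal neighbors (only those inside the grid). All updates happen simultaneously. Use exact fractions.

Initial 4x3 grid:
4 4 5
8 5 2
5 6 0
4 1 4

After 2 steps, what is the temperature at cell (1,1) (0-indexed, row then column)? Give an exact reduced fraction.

Step 1: cell (1,1) = 5
Step 2: cell (1,1) = 107/25
Full grid after step 2:
  46/9 37/8 67/18
  259/48 107/25 11/3
  1079/240 209/50 83/30
  77/18 243/80 101/36

Answer: 107/25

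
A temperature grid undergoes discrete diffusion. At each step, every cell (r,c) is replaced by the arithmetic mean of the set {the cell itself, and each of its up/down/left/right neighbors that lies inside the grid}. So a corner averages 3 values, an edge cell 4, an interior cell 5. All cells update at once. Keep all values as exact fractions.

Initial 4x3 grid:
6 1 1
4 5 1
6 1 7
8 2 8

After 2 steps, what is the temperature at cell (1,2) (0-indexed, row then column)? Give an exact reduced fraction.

Step 1: cell (1,2) = 7/2
Step 2: cell (1,2) = 223/80
Full grid after step 2:
  73/18 619/240 31/12
  241/60 93/25 223/80
  293/60 407/100 1057/240
  89/18 399/80 44/9

Answer: 223/80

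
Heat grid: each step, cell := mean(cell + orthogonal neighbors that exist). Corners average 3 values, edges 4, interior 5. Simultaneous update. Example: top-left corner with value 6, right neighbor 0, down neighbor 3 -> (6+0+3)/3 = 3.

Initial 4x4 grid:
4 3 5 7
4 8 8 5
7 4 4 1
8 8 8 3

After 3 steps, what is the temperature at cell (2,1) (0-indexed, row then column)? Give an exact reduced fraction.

Answer: 35731/6000

Derivation:
Step 1: cell (2,1) = 31/5
Step 2: cell (2,1) = 587/100
Step 3: cell (2,1) = 35731/6000
Full grid after step 3:
  10729/2160 37861/7200 38869/7200 2333/432
  19763/3600 32539/6000 32443/6000 18407/3600
  21743/3600 35731/6000 10561/2000 1899/400
  14257/2160 44581/7200 4333/800 679/144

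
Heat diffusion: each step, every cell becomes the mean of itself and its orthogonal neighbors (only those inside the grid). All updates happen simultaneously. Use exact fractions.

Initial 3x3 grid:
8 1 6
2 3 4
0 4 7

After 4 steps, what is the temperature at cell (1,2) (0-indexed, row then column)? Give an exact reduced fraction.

Answer: 853573/216000

Derivation:
Step 1: cell (1,2) = 5
Step 2: cell (1,2) = 247/60
Step 3: cell (1,2) = 7567/1800
Step 4: cell (1,2) = 853573/216000
Full grid after step 4:
  464201/129600 1620271/432000 262963/64800
  2906167/864000 1345729/360000 853573/216000
  48289/14400 56973/16000 85121/21600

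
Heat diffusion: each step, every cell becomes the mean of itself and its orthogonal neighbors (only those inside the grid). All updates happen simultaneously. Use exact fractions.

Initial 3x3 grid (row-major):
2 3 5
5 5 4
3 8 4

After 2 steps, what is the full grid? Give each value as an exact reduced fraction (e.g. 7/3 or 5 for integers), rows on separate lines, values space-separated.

Answer: 65/18 193/48 49/12
209/48 22/5 113/24
169/36 31/6 89/18

Derivation:
After step 1:
  10/3 15/4 4
  15/4 5 9/2
  16/3 5 16/3
After step 2:
  65/18 193/48 49/12
  209/48 22/5 113/24
  169/36 31/6 89/18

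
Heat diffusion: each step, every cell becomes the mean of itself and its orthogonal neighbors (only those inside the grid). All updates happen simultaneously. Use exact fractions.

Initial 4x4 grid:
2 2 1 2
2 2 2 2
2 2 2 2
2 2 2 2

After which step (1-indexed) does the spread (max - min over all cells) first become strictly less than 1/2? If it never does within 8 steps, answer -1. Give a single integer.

Step 1: max=2, min=5/3, spread=1/3
  -> spread < 1/2 first at step 1
Step 2: max=2, min=209/120, spread=31/120
Step 3: max=2, min=1949/1080, spread=211/1080
Step 4: max=2, min=199157/108000, spread=16843/108000
Step 5: max=17921/9000, min=1805357/972000, spread=130111/972000
Step 6: max=1072841/540000, min=54677633/29160000, spread=3255781/29160000
Step 7: max=1068893/540000, min=1649246309/874800000, spread=82360351/874800000
Step 8: max=191893559/97200000, min=49736683109/26244000000, spread=2074577821/26244000000

Answer: 1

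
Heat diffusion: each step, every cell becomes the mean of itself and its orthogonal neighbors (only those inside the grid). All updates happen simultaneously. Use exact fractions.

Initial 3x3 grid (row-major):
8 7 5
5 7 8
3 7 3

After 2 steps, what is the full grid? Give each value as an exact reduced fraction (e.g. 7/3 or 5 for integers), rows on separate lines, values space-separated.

Answer: 115/18 1613/240 115/18
1453/240 601/100 1513/240
21/4 57/10 67/12

Derivation:
After step 1:
  20/3 27/4 20/3
  23/4 34/5 23/4
  5 5 6
After step 2:
  115/18 1613/240 115/18
  1453/240 601/100 1513/240
  21/4 57/10 67/12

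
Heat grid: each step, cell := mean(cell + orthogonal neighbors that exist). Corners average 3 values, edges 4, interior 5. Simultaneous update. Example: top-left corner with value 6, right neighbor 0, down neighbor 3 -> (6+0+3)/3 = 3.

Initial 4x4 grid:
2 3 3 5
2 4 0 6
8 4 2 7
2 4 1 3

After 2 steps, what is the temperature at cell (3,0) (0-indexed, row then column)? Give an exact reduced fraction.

Answer: 137/36

Derivation:
Step 1: cell (3,0) = 14/3
Step 2: cell (3,0) = 137/36
Full grid after step 2:
  28/9 641/240 161/48 143/36
  97/30 17/5 313/100 25/6
  64/15 331/100 86/25 58/15
  137/36 859/240 703/240 32/9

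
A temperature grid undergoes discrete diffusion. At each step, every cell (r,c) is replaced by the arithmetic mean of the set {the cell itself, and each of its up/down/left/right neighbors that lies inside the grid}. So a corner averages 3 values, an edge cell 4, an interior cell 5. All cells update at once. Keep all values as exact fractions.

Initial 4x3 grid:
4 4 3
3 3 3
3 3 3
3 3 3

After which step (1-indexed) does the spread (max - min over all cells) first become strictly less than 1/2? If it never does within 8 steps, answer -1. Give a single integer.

Step 1: max=11/3, min=3, spread=2/3
Step 2: max=125/36, min=3, spread=17/36
  -> spread < 1/2 first at step 2
Step 3: max=7327/2160, min=3, spread=847/2160
Step 4: max=107831/32400, min=679/225, spread=2011/6480
Step 5: max=12794783/3888000, min=327713/108000, spread=199423/777600
Step 6: max=760744867/233280000, min=6595249/2160000, spread=1938319/9331200
Step 7: max=45352077053/13996800000, min=596644199/194400000, spread=95747789/559872000
Step 8: max=2706993255127/839808000000, min=35965143941/11664000000, spread=940023131/6718464000

Answer: 2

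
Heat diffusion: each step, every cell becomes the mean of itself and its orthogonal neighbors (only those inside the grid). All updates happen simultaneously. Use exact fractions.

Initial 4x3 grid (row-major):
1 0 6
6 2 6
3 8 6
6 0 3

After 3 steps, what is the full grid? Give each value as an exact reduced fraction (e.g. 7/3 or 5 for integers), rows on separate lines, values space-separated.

Answer: 434/135 47569/14400 707/180
25157/7200 24461/6000 3323/800
10129/2400 8107/2000 10979/2400
176/45 20363/4800 367/90

Derivation:
After step 1:
  7/3 9/4 4
  3 22/5 5
  23/4 19/5 23/4
  3 17/4 3
After step 2:
  91/36 779/240 15/4
  929/240 369/100 383/80
  311/80 479/100 351/80
  13/3 281/80 13/3
After step 3:
  434/135 47569/14400 707/180
  25157/7200 24461/6000 3323/800
  10129/2400 8107/2000 10979/2400
  176/45 20363/4800 367/90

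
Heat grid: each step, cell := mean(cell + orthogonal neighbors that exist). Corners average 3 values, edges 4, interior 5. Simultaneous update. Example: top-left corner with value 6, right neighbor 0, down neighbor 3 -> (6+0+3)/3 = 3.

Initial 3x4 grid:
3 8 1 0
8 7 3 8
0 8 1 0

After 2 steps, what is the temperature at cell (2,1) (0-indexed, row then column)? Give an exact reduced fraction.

Step 1: cell (2,1) = 4
Step 2: cell (2,1) = 287/60
Full grid after step 2:
  187/36 1253/240 59/16 35/12
  689/120 481/100 391/100 51/16
  83/18 287/60 7/2 35/12

Answer: 287/60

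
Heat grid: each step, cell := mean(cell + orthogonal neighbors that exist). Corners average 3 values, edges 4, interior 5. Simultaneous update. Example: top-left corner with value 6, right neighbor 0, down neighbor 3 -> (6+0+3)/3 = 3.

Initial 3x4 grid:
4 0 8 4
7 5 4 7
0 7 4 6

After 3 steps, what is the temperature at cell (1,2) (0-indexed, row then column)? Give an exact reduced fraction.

Answer: 10127/2000

Derivation:
Step 1: cell (1,2) = 28/5
Step 2: cell (1,2) = 247/50
Step 3: cell (1,2) = 10127/2000
Full grid after step 3:
  8881/2160 31747/7200 34757/7200 5743/1080
  7613/1800 13453/3000 10127/2000 25483/4800
  9421/2160 33247/7200 36157/7200 5843/1080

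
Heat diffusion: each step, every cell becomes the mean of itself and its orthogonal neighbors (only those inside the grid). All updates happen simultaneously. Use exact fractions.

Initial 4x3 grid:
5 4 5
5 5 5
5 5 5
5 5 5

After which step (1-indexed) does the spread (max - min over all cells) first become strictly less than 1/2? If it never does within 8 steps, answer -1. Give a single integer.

Step 1: max=5, min=14/3, spread=1/3
  -> spread < 1/2 first at step 1
Step 2: max=5, min=1133/240, spread=67/240
Step 3: max=5, min=10363/2160, spread=437/2160
Step 4: max=4991/1000, min=4162469/864000, spread=29951/172800
Step 5: max=16796/3375, min=37664179/7776000, spread=206761/1555200
Step 6: max=26834329/5400000, min=15095804429/3110400000, spread=14430763/124416000
Step 7: max=2142347273/432000000, min=908012258311/186624000000, spread=139854109/1492992000
Step 8: max=192548771023/38880000000, min=54564728109749/11197440000000, spread=7114543559/89579520000

Answer: 1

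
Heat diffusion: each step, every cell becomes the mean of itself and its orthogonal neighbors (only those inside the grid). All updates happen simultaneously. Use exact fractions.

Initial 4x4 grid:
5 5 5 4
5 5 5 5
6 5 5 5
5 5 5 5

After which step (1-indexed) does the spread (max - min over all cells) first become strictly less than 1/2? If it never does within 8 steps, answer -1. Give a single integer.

Answer: 3

Derivation:
Step 1: max=16/3, min=14/3, spread=2/3
Step 2: max=631/120, min=85/18, spread=193/360
Step 3: max=5611/1080, min=1039/216, spread=52/135
  -> spread < 1/2 first at step 3
Step 4: max=556843/108000, min=31357/6480, spread=102679/324000
Step 5: max=4998643/972000, min=4740767/972000, spread=64469/243000
Step 6: max=149314387/29160000, min=142829291/29160000, spread=810637/3645000
Step 7: max=4467275101/874800000, min=860756977/174960000, spread=20436277/109350000
Step 8: max=133630630891/26244000000, min=25901869831/5248800000, spread=515160217/3280500000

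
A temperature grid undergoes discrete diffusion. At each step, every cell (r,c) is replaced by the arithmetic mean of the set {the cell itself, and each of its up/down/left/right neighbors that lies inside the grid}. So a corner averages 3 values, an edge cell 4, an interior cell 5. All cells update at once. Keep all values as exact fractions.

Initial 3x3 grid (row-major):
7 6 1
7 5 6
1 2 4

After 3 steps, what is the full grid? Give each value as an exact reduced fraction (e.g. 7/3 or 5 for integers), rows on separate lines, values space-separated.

Answer: 11347/2160 23353/4800 10067/2160
1869/400 27533/6000 15121/3600
572/135 7073/1800 179/45

Derivation:
After step 1:
  20/3 19/4 13/3
  5 26/5 4
  10/3 3 4
After step 2:
  197/36 419/80 157/36
  101/20 439/100 263/60
  34/9 233/60 11/3
After step 3:
  11347/2160 23353/4800 10067/2160
  1869/400 27533/6000 15121/3600
  572/135 7073/1800 179/45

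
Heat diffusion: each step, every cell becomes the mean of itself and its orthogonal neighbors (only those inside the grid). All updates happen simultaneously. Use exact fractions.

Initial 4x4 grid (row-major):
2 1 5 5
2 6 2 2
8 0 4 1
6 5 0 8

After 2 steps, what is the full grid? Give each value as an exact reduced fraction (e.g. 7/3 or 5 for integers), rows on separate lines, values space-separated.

Answer: 29/9 637/240 291/80 13/4
371/120 93/25 263/100 281/80
583/120 299/100 89/25 213/80
157/36 269/60 57/20 11/3

Derivation:
After step 1:
  5/3 7/2 13/4 4
  9/2 11/5 19/5 5/2
  4 23/5 7/5 15/4
  19/3 11/4 17/4 3
After step 2:
  29/9 637/240 291/80 13/4
  371/120 93/25 263/100 281/80
  583/120 299/100 89/25 213/80
  157/36 269/60 57/20 11/3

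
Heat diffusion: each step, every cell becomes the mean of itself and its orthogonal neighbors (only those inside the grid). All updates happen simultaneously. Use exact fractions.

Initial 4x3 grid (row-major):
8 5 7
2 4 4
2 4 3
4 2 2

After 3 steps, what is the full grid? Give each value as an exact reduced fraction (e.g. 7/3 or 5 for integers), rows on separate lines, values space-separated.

After step 1:
  5 6 16/3
  4 19/5 9/2
  3 3 13/4
  8/3 3 7/3
After step 2:
  5 151/30 95/18
  79/20 213/50 1013/240
  19/6 321/100 157/48
  26/9 11/4 103/36
After step 3:
  839/180 8807/1800 10463/2160
  4913/1200 24809/6000 30653/7200
  5947/1800 6663/2000 24413/7200
  317/108 1171/400 1279/432

Answer: 839/180 8807/1800 10463/2160
4913/1200 24809/6000 30653/7200
5947/1800 6663/2000 24413/7200
317/108 1171/400 1279/432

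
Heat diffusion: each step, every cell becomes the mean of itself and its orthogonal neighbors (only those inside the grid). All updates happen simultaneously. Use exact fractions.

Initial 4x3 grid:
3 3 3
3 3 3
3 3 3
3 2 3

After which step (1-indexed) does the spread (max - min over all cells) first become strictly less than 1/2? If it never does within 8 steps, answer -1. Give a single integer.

Answer: 1

Derivation:
Step 1: max=3, min=8/3, spread=1/3
  -> spread < 1/2 first at step 1
Step 2: max=3, min=653/240, spread=67/240
Step 3: max=3, min=6043/2160, spread=437/2160
Step 4: max=2991/1000, min=2434469/864000, spread=29951/172800
Step 5: max=10046/3375, min=22112179/7776000, spread=206761/1555200
Step 6: max=16034329/5400000, min=8875004429/3110400000, spread=14430763/124416000
Step 7: max=1278347273/432000000, min=534764258311/186624000000, spread=139854109/1492992000
Step 8: max=114788771023/38880000000, min=32169848109749/11197440000000, spread=7114543559/89579520000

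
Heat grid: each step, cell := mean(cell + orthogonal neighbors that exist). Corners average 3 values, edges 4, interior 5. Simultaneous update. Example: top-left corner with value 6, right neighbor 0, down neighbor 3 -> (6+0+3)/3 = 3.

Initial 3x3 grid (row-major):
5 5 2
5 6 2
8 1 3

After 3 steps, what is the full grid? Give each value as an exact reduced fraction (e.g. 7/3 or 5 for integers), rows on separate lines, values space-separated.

Answer: 1693/360 3447/800 2561/720
17549/3600 24127/6000 17107/4800
4919/1080 29623/7200 2401/720

Derivation:
After step 1:
  5 9/2 3
  6 19/5 13/4
  14/3 9/2 2
After step 2:
  31/6 163/40 43/12
  73/15 441/100 241/80
  91/18 449/120 13/4
After step 3:
  1693/360 3447/800 2561/720
  17549/3600 24127/6000 17107/4800
  4919/1080 29623/7200 2401/720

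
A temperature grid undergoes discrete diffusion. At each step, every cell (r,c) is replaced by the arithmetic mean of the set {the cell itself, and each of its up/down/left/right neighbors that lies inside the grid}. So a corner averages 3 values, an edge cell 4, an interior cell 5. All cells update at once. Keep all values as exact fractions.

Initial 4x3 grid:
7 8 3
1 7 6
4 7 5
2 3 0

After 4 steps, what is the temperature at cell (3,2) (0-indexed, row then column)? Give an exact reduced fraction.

Answer: 50687/12960

Derivation:
Step 1: cell (3,2) = 8/3
Step 2: cell (3,2) = 61/18
Step 3: cell (3,2) = 8107/2160
Step 4: cell (3,2) = 50687/12960
Full grid after step 4:
  137453/25920 312401/57600 141793/25920
  211657/43200 121427/24000 219707/43200
  12271/2880 77869/18000 38263/8640
  1811/480 4133/1080 50687/12960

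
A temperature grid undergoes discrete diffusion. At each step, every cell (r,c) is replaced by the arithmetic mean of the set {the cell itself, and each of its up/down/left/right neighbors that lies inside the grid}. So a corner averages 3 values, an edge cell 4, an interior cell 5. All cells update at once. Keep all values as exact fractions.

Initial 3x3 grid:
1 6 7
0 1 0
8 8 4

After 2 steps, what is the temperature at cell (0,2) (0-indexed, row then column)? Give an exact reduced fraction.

Step 1: cell (0,2) = 13/3
Step 2: cell (0,2) = 133/36
Full grid after step 2:
  103/36 161/48 133/36
  79/24 7/2 43/12
  157/36 211/48 49/12

Answer: 133/36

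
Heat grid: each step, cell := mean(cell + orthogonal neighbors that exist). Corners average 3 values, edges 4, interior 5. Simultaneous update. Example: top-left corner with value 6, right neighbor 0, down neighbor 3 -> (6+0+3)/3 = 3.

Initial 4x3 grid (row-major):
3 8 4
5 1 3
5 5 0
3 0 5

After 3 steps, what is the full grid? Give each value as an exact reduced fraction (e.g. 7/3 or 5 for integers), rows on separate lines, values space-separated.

Answer: 2411/540 14263/3600 961/240
13633/3600 23423/6000 7697/2400
6589/1800 8809/3000 21931/7200
6577/2160 43777/14400 2681/1080

Derivation:
After step 1:
  16/3 4 5
  7/2 22/5 2
  9/2 11/5 13/4
  8/3 13/4 5/3
After step 2:
  77/18 281/60 11/3
  133/30 161/50 293/80
  193/60 88/25 547/240
  125/36 587/240 49/18
After step 3:
  2411/540 14263/3600 961/240
  13633/3600 23423/6000 7697/2400
  6589/1800 8809/3000 21931/7200
  6577/2160 43777/14400 2681/1080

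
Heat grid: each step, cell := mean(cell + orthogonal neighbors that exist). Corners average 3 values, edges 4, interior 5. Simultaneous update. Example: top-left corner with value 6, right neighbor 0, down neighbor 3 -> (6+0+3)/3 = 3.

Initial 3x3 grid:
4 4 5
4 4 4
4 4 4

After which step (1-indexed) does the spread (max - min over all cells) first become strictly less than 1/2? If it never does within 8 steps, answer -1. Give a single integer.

Step 1: max=13/3, min=4, spread=1/3
  -> spread < 1/2 first at step 1
Step 2: max=77/18, min=4, spread=5/18
Step 3: max=905/216, min=4, spread=41/216
Step 4: max=53971/12960, min=1451/360, spread=347/2592
Step 5: max=3217337/777600, min=14557/3600, spread=2921/31104
Step 6: max=192452539/46656000, min=1753483/432000, spread=24611/373248
Step 7: max=11516162033/2799360000, min=39536741/9720000, spread=207329/4478976
Step 8: max=689876352451/167961600000, min=2112401599/518400000, spread=1746635/53747712

Answer: 1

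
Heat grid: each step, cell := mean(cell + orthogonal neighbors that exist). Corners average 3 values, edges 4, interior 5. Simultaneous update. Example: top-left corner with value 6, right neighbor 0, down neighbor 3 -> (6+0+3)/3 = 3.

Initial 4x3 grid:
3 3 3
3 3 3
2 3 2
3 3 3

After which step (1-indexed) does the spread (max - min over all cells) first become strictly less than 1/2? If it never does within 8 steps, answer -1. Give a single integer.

Step 1: max=3, min=13/5, spread=2/5
  -> spread < 1/2 first at step 1
Step 2: max=3, min=323/120, spread=37/120
Step 3: max=211/72, min=2963/1080, spread=101/540
Step 4: max=13109/4500, min=74449/27000, spread=841/5400
Step 5: max=467701/162000, min=168371/60750, spread=11227/97200
Step 6: max=23310457/8100000, min=270065659/97200000, spread=386393/3888000
Step 7: max=1392558563/486000000, min=2439500519/874800000, spread=41940559/546750000
Step 8: max=83395718917/29160000000, min=977383923379/349920000000, spread=186917629/2799360000

Answer: 1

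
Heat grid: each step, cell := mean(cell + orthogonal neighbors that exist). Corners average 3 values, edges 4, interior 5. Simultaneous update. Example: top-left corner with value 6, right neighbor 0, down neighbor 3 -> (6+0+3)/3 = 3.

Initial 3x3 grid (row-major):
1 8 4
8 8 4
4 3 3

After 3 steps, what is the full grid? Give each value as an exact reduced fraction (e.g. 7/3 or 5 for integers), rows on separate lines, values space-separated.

After step 1:
  17/3 21/4 16/3
  21/4 31/5 19/4
  5 9/2 10/3
After step 2:
  97/18 449/80 46/9
  1327/240 519/100 1177/240
  59/12 571/120 151/36
After step 3:
  5951/1080 8521/1600 2813/540
  75689/14400 31193/6000 69839/14400
  3649/720 34307/7200 9977/2160

Answer: 5951/1080 8521/1600 2813/540
75689/14400 31193/6000 69839/14400
3649/720 34307/7200 9977/2160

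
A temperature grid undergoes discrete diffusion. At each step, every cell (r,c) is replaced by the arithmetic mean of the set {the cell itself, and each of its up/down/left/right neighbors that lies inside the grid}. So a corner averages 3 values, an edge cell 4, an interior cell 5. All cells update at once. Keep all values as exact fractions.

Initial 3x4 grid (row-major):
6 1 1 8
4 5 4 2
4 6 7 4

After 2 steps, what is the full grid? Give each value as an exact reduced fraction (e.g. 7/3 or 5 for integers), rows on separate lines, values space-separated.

After step 1:
  11/3 13/4 7/2 11/3
  19/4 4 19/5 9/2
  14/3 11/2 21/4 13/3
After step 2:
  35/9 173/48 853/240 35/9
  205/48 213/50 421/100 163/40
  179/36 233/48 1133/240 169/36

Answer: 35/9 173/48 853/240 35/9
205/48 213/50 421/100 163/40
179/36 233/48 1133/240 169/36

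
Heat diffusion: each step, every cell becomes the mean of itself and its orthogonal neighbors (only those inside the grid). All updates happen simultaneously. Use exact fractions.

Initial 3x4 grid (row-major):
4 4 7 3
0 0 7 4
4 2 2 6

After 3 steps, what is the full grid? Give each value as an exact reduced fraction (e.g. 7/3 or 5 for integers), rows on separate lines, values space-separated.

Answer: 391/135 12293/3600 7729/1800 497/108
8993/3600 18823/6000 23383/6000 16223/3600
1687/720 2229/800 8947/2400 595/144

Derivation:
After step 1:
  8/3 15/4 21/4 14/3
  2 13/5 4 5
  2 2 17/4 4
After step 2:
  101/36 107/30 53/12 179/36
  139/60 287/100 211/50 53/12
  2 217/80 57/16 53/12
After step 3:
  391/135 12293/3600 7729/1800 497/108
  8993/3600 18823/6000 23383/6000 16223/3600
  1687/720 2229/800 8947/2400 595/144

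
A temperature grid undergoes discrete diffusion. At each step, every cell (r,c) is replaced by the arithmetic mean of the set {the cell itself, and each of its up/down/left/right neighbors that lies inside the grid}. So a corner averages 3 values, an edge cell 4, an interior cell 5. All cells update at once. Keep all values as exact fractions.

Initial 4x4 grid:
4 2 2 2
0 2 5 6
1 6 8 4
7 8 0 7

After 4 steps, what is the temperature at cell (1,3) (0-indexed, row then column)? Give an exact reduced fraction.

Answer: 45739/10800

Derivation:
Step 1: cell (1,3) = 17/4
Step 2: cell (1,3) = 553/120
Step 3: cell (1,3) = 7463/1800
Step 4: cell (1,3) = 45739/10800
Full grid after step 4:
  29551/10800 213073/72000 150847/43200 242237/64800
  226033/72000 35239/10000 698231/180000 45739/10800
  858419/216000 754157/180000 416843/90000 10027/2160
  286751/64800 512857/108000 104833/21600 162041/32400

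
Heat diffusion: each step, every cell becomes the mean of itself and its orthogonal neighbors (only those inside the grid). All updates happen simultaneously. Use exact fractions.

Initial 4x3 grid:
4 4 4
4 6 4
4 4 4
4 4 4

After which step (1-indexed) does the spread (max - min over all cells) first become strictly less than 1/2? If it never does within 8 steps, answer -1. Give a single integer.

Answer: 2

Derivation:
Step 1: max=9/2, min=4, spread=1/2
Step 2: max=223/50, min=4, spread=23/50
  -> spread < 1/2 first at step 2
Step 3: max=10411/2400, min=813/200, spread=131/480
Step 4: max=92951/21600, min=14791/3600, spread=841/4320
Step 5: max=37102051/8640000, min=2973373/720000, spread=56863/345600
Step 6: max=332574341/77760000, min=26909543/6480000, spread=386393/3110400
Step 7: max=132809723131/31104000000, min=10788358813/2592000000, spread=26795339/248832000
Step 8: max=7948775714129/1866240000000, min=649166149667/155520000000, spread=254051069/2985984000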